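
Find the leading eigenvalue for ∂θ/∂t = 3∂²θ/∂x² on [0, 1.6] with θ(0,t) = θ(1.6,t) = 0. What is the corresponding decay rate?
Eigenvalues: λₙ = 3n²π²/1.6².
First three modes:
  n=1: λ₁ = 3π²/1.6² ≈ 11.566
  n=2: λ₂ = 12π²/1.6² ≈ 46.264 (4× faster decay)
  n=3: λ₃ = 27π²/1.6² ≈ 104.093 (9× faster decay)
As t → ∞, higher modes decay exponentially faster. The n=1 mode dominates: θ ~ c₁ sin(πx/1.6) e^{-λ₁t}.
Decay rate: λ₁ = 3π²/1.6² ≈ 11.566.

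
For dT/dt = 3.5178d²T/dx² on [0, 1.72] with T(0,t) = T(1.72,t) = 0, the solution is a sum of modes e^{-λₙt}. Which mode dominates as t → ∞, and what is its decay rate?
Eigenvalues: λₙ = 3.5178n²π²/1.72².
First three modes:
  n=1: λ₁ = 3.5178π²/1.72² ≈ 11.736
  n=2: λ₂ = 14.0712π²/1.72² ≈ 46.943 (4× faster decay)
  n=3: λ₃ = 31.6602π²/1.72² ≈ 105.623 (9× faster decay)
As t → ∞, higher modes decay exponentially faster. The n=1 mode dominates: T ~ c₁ sin(πx/1.72) e^{-λ₁t}.
Decay rate: λ₁ = 3.5178π²/1.72² ≈ 11.736.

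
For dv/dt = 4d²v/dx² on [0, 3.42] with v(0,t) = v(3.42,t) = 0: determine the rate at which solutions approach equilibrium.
Eigenvalues: λₙ = 4n²π²/3.42².
First three modes:
  n=1: λ₁ = 4π²/3.42² ≈ 3.375
  n=2: λ₂ = 16π²/3.42² ≈ 13.501 (4× faster decay)
  n=3: λ₃ = 36π²/3.42² ≈ 30.377 (9× faster decay)
As t → ∞, higher modes decay exponentially faster. The n=1 mode dominates: v ~ c₁ sin(πx/3.42) e^{-λ₁t}.
Decay rate: λ₁ = 4π²/3.42² ≈ 3.375.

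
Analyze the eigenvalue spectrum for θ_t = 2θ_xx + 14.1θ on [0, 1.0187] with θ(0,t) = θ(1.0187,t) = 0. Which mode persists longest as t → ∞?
Eigenvalues: λₙ = 2n²π²/1.0187² - 14.1.
First three modes:
  n=1: λ₁ = 2π²/1.0187² - 14.1 ≈ 4.921
  n=2: λ₂ = 8π²/1.0187² - 14.1 ≈ 61.985
  n=3: λ₃ = 18π²/1.0187² - 14.1 ≈ 157.09
Since 2π²/1.0187² ≈ 19.021 > 14.1, all λₙ > 0.
The n=1 mode decays slowest → dominates as t → ∞.
Asymptotic: θ ~ c₁ sin(πx/1.0187) e^{-λ₁t} with decay rate λ₁ ≈ 4.921.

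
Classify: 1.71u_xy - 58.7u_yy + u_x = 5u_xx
Rewriting in standard form: -5u_xx + 1.71u_xy - 58.7u_yy + u_x = 0. Elliptic (discriminant = -1171.0759).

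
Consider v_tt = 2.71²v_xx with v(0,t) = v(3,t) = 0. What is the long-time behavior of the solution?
As t → ∞, v oscillates (no decay). Energy is conserved; the solution oscillates indefinitely as standing waves.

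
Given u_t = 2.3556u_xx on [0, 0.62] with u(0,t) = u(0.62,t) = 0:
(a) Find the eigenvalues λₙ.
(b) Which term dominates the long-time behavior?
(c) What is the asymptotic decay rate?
Eigenvalues: λₙ = 2.3556n²π²/0.62².
First three modes:
  n=1: λ₁ = 2.3556π²/0.62² ≈ 60.481
  n=2: λ₂ = 9.4224π²/0.62² ≈ 241.923 (4× faster decay)
  n=3: λ₃ = 21.2004π²/0.62² ≈ 544.328 (9× faster decay)
As t → ∞, higher modes decay exponentially faster. The n=1 mode dominates: u ~ c₁ sin(πx/0.62) e^{-λ₁t}.
Decay rate: λ₁ = 2.3556π²/0.62² ≈ 60.481.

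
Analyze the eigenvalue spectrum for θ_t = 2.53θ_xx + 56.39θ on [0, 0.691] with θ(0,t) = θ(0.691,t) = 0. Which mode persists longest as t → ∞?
Eigenvalues: λₙ = 2.53n²π²/0.691² - 56.39.
First three modes:
  n=1: λ₁ = 2.53π²/0.691² - 56.39 ≈ -4.095
  n=2: λ₂ = 10.12π²/0.691² - 56.39 ≈ 152.792
  n=3: λ₃ = 22.77π²/0.691² - 56.39 ≈ 414.269
Since 2.53π²/0.691² ≈ 52.295 < 56.39, λ₁ < 0.
The n=1 mode grows fastest (−λₙ is largest for n=1) → dominates.
Asymptotic: θ ~ c₁ sin(πx/0.691) e^{4.095t} (exponential growth at rate −λ₁ ≈ 4.095).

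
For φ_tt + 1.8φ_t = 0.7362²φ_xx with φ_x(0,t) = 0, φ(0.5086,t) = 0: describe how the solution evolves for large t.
φ → 0. Damping (γ=1.8) dissipates energy; oscillations decay exponentially.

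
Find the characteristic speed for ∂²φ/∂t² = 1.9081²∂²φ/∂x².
Speed = 1.9081. Information travels along characteristics x = x₀ ± 1.9081t.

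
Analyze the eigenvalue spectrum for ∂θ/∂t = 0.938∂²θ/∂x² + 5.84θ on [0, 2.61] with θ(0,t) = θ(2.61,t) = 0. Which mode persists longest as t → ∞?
Eigenvalues: λₙ = 0.938n²π²/2.61² - 5.84.
First three modes:
  n=1: λ₁ = 0.938π²/2.61² - 5.84 ≈ -4.481
  n=2: λ₂ = 3.752π²/2.61² - 5.84 ≈ -0.404
  n=3: λ₃ = 8.442π²/2.61² - 5.84 ≈ 6.391
Since 0.938π²/2.61² ≈ 1.359 < 5.84, λ₁ < 0.
The n=1 mode grows fastest (−λₙ is largest for n=1) → dominates.
Asymptotic: θ ~ c₁ sin(πx/2.61) e^{4.481t} (exponential growth at rate −λ₁ ≈ 4.481).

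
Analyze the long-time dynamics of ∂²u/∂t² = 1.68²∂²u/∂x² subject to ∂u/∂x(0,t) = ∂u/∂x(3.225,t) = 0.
Long-time behavior: u oscillates about a mean that drifts linearly in t (generically unbounded; no decay). There is no damping, so the nonconstant modes persist as standing waves (energy conserved, no decay). But with Neumann conditions at both ends the constant mode has eigenvalue 0: the spatial mean M(t) of u satisfies M'' = 0, so M(t) = M(0) + M'(0)·t. Unless the initial velocity has zero mean (∫u_t(x,0)dx = 0), the solution grows linearly in t (unbounded, though not exponentially); if it does have zero mean, the solution stays bounded and simply oscillates.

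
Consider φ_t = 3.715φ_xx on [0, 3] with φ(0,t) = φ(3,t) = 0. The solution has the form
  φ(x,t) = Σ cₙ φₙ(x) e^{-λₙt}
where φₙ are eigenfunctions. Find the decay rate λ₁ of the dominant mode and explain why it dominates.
Eigenvalues: λₙ = 3.715n²π²/3².
First three modes:
  n=1: λ₁ = 3.715π²/3² ≈ 4.074
  n=2: λ₂ = 14.86π²/3² ≈ 16.296 (4× faster decay)
  n=3: λ₃ = 33.435π²/3² ≈ 36.666 (9× faster decay)
As t → ∞, higher modes decay exponentially faster. The n=1 mode dominates: φ ~ c₁ sin(πx/3) e^{-λ₁t}.
Decay rate: λ₁ = 3.715π²/3² ≈ 4.074.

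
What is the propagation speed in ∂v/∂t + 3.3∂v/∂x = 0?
Speed = 3.3. Information travels along x - 3.3t = const (rightward).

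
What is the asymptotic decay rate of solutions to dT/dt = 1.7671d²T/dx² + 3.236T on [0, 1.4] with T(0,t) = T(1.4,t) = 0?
Eigenvalues: λₙ = 1.7671n²π²/1.4² - 3.236.
First three modes:
  n=1: λ₁ = 1.7671π²/1.4² - 3.236 ≈ 5.662
  n=2: λ₂ = 7.0684π²/1.4² - 3.236 ≈ 32.357
  n=3: λ₃ = 15.9039π²/1.4² - 3.236 ≈ 76.848
Since 1.7671π²/1.4² ≈ 8.898 > 3.236, all λₙ > 0.
The n=1 mode decays slowest → dominates as t → ∞.
Asymptotic: T ~ c₁ sin(πx/1.4) e^{-λ₁t} with decay rate λ₁ ≈ 5.662.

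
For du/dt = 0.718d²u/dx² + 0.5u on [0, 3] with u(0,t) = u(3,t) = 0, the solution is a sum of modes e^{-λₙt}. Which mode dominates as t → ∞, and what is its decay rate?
Eigenvalues: λₙ = 0.718n²π²/3² - 0.5.
First three modes:
  n=1: λ₁ = 0.718π²/3² - 0.5 ≈ 0.287
  n=2: λ₂ = 2.872π²/3² - 0.5 ≈ 2.65
  n=3: λ₃ = 6.462π²/3² - 0.5 ≈ 6.586
Since 0.718π²/3² ≈ 0.787 > 0.5, all λₙ > 0.
The n=1 mode decays slowest → dominates as t → ∞.
Asymptotic: u ~ c₁ sin(πx/3) e^{-λ₁t} with decay rate λ₁ ≈ 0.287.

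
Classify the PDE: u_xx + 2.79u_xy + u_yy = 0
A = 1, B = 2.79, C = 1. Discriminant B² - 4AC = 3.7841. Since 3.7841 > 0, hyperbolic.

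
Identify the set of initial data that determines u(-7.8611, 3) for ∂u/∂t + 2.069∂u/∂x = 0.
A single point: x = -14.0681. The characteristic through (-7.8611, 3) is x - 2.069t = const, so x = -7.8611 - 2.069·3 = -14.0681.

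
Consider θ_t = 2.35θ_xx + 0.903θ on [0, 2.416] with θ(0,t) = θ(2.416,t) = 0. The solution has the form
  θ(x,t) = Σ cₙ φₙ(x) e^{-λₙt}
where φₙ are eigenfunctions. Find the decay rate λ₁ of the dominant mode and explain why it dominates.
Eigenvalues: λₙ = 2.35n²π²/2.416² - 0.903.
First three modes:
  n=1: λ₁ = 2.35π²/2.416² - 0.903 ≈ 3.071
  n=2: λ₂ = 9.4π²/2.416² - 0.903 ≈ 14.991
  n=3: λ₃ = 21.15π²/2.416² - 0.903 ≈ 34.859
Since 2.35π²/2.416² ≈ 3.974 > 0.903, all λₙ > 0.
The n=1 mode decays slowest → dominates as t → ∞.
Asymptotic: θ ~ c₁ sin(πx/2.416) e^{-λ₁t} with decay rate λ₁ ≈ 3.071.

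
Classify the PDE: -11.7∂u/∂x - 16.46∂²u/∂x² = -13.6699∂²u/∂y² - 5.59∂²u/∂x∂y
Rewriting in standard form: -16.46∂²u/∂x² + 5.59∂²u/∂x∂y + 13.6699∂²u/∂y² - 11.7∂u/∂x = 0. A = -16.46, B = 5.59, C = 13.6699. Discriminant B² - 4AC = 931.274316. Since 931.274316 > 0, hyperbolic.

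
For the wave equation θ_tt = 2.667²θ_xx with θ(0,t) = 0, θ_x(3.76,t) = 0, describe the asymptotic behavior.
θ oscillates (no decay). Energy is conserved; the solution oscillates indefinitely as standing waves.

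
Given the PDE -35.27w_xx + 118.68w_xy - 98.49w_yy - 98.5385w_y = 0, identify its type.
The second-order coefficients are A = -35.27, B = 118.68, C = -98.49. Since B² - 4AC = 189.9732 > 0, this is a hyperbolic PDE.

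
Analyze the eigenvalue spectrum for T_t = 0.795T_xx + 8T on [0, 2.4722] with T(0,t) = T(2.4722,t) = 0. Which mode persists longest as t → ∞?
Eigenvalues: λₙ = 0.795n²π²/2.4722² - 8.
First three modes:
  n=1: λ₁ = 0.795π²/2.4722² - 8 ≈ -6.716
  n=2: λ₂ = 3.18π²/2.4722² - 8 ≈ -2.865
  n=3: λ₃ = 7.155π²/2.4722² - 8 ≈ 3.554
Since 0.795π²/2.4722² ≈ 1.284 < 8, λ₁ < 0.
The n=1 mode grows fastest (−λₙ is largest for n=1) → dominates.
Asymptotic: T ~ c₁ sin(πx/2.4722) e^{6.716t} (exponential growth at rate −λ₁ ≈ 6.716).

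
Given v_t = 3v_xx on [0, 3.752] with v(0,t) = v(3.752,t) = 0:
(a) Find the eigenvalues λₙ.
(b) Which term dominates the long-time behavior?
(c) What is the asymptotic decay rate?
Eigenvalues: λₙ = 3n²π²/3.752².
First three modes:
  n=1: λ₁ = 3π²/3.752² ≈ 2.103
  n=2: λ₂ = 12π²/3.752² ≈ 8.413 (4× faster decay)
  n=3: λ₃ = 27π²/3.752² ≈ 18.929 (9× faster decay)
As t → ∞, higher modes decay exponentially faster. The n=1 mode dominates: v ~ c₁ sin(πx/3.752) e^{-λ₁t}.
Decay rate: λ₁ = 3π²/3.752² ≈ 2.103.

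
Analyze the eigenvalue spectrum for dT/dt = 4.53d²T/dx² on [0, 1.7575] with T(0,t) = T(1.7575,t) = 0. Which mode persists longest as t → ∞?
Eigenvalues: λₙ = 4.53n²π²/1.7575².
First three modes:
  n=1: λ₁ = 4.53π²/1.7575² ≈ 14.475
  n=2: λ₂ = 18.12π²/1.7575² ≈ 57.898 (4× faster decay)
  n=3: λ₃ = 40.77π²/1.7575² ≈ 130.272 (9× faster decay)
As t → ∞, higher modes decay exponentially faster. The n=1 mode dominates: T ~ c₁ sin(πx/1.7575) e^{-λ₁t}.
Decay rate: λ₁ = 4.53π²/1.7575² ≈ 14.475.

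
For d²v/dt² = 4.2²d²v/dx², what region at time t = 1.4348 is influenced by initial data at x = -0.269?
Domain of influence: [-6.29516, 5.75716]. Data at x = -0.269 spreads outward at speed 4.2.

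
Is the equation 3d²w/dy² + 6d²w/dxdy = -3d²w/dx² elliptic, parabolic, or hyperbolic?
Rewriting in standard form: 3d²w/dx² + 6d²w/dxdy + 3d²w/dy² = 0. Computing B² - 4AC with A = 3, B = 6, C = 3: discriminant = 0 (zero). Answer: parabolic.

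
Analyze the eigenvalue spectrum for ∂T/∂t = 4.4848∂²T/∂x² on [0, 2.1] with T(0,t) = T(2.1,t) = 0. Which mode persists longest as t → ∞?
Eigenvalues: λₙ = 4.4848n²π²/2.1².
First three modes:
  n=1: λ₁ = 4.4848π²/2.1² ≈ 10.037
  n=2: λ₂ = 17.9392π²/2.1² ≈ 40.148 (4× faster decay)
  n=3: λ₃ = 40.3632π²/2.1² ≈ 90.333 (9× faster decay)
As t → ∞, higher modes decay exponentially faster. The n=1 mode dominates: T ~ c₁ sin(πx/2.1) e^{-λ₁t}.
Decay rate: λ₁ = 4.4848π²/2.1² ≈ 10.037.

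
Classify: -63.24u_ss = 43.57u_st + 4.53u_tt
Rewriting in standard form: -63.24u_ss - 43.57u_st - 4.53u_tt = 0. Hyperbolic (discriminant = 752.4361).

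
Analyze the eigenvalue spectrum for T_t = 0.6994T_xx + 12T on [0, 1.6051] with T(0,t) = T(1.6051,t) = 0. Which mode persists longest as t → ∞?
Eigenvalues: λₙ = 0.6994n²π²/1.6051² - 12.
First three modes:
  n=1: λ₁ = 0.6994π²/1.6051² - 12 ≈ -9.321
  n=2: λ₂ = 2.7976π²/1.6051² - 12 ≈ -1.283
  n=3: λ₃ = 6.2946π²/1.6051² - 12 ≈ 12.114
Since 0.6994π²/1.6051² ≈ 2.679 < 12, λ₁ < 0.
The n=1 mode grows fastest (−λₙ is largest for n=1) → dominates.
Asymptotic: T ~ c₁ sin(πx/1.6051) e^{9.321t} (exponential growth at rate −λ₁ ≈ 9.321).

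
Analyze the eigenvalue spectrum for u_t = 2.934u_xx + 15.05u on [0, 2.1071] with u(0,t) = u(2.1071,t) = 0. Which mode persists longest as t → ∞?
Eigenvalues: λₙ = 2.934n²π²/2.1071² - 15.05.
First three modes:
  n=1: λ₁ = 2.934π²/2.1071² - 15.05 ≈ -8.528
  n=2: λ₂ = 11.736π²/2.1071² - 15.05 ≈ 11.039
  n=3: λ₃ = 26.406π²/2.1071² - 15.05 ≈ 43.649
Since 2.934π²/2.1071² ≈ 6.522 < 15.05, λ₁ < 0.
The n=1 mode grows fastest (−λₙ is largest for n=1) → dominates.
Asymptotic: u ~ c₁ sin(πx/2.1071) e^{8.528t} (exponential growth at rate −λ₁ ≈ 8.528).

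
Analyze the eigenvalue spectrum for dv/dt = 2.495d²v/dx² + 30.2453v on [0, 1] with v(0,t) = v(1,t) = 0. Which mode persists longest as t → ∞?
Eigenvalues: λₙ = 2.495n²π²/1² - 30.2453.
First three modes:
  n=1: λ₁ = 2.495π² - 30.2453 ≈ -5.621
  n=2: λ₂ = 9.98π² - 30.2453 ≈ 68.253
  n=3: λ₃ = 22.455π² - 30.2453 ≈ 191.377
Since 2.495π² ≈ 24.625 < 30.2453, λ₁ < 0.
The n=1 mode grows fastest (−λₙ is largest for n=1) → dominates.
Asymptotic: v ~ c₁ sin(πx/1) e^{5.621t} (exponential growth at rate −λ₁ ≈ 5.621).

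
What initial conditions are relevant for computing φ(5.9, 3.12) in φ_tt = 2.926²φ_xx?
Domain of dependence: [-3.22912, 15.02912]. Signals travel at speed 2.926, so data within |x - 5.9| ≤ 2.926·3.12 = 9.12912 can reach the point.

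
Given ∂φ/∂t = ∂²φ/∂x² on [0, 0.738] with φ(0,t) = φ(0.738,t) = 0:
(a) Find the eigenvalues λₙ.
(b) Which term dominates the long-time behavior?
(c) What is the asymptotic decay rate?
Eigenvalues: λₙ = n²π²/0.738².
First three modes:
  n=1: λ₁ = π²/0.738² ≈ 18.121
  n=2: λ₂ = 4π²/0.738² ≈ 72.485 (4× faster decay)
  n=3: λ₃ = 9π²/0.738² ≈ 163.091 (9× faster decay)
As t → ∞, higher modes decay exponentially faster. The n=1 mode dominates: φ ~ c₁ sin(πx/0.738) e^{-λ₁t}.
Decay rate: λ₁ = π²/0.738² ≈ 18.121.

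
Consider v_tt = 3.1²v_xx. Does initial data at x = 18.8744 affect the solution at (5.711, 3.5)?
No. The domain of dependence is [-5.139, 16.561], and 18.8744 is outside this interval.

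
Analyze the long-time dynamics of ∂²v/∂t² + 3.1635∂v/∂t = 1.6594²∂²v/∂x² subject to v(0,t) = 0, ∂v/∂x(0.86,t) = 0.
Long-time behavior: v → 0. Damping (γ=3.1635) dissipates energy; oscillations decay exponentially.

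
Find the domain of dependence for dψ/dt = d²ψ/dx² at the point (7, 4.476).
The entire real line. The heat equation has infinite propagation speed: any initial disturbance instantly affects all points (though exponentially small far away).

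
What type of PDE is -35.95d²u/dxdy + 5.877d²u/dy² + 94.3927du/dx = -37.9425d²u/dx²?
Rewriting in standard form: 37.9425d²u/dx² - 35.95d²u/dxdy + 5.877d²u/dy² + 94.3927du/dx = 0. With A = 37.9425, B = -35.95, C = 5.877, the discriminant is 400.45021. This is a hyperbolic PDE.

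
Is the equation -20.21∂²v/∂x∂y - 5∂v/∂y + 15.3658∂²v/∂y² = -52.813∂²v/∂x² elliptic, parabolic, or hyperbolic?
Rewriting in standard form: 52.813∂²v/∂x² - 20.21∂²v/∂x∂y + 15.3658∂²v/∂y² - 5∂v/∂y = 0. Computing B² - 4AC with A = 52.813, B = -20.21, C = 15.3658: discriminant = -2837.6118816 (negative). Answer: elliptic.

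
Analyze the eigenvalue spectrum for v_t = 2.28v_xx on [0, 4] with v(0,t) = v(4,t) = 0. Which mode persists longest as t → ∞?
Eigenvalues: λₙ = 2.28n²π²/4².
First three modes:
  n=1: λ₁ = 2.28π²/4² ≈ 1.406
  n=2: λ₂ = 9.12π²/4² ≈ 5.626 (4× faster decay)
  n=3: λ₃ = 20.52π²/4² ≈ 12.658 (9× faster decay)
As t → ∞, higher modes decay exponentially faster. The n=1 mode dominates: v ~ c₁ sin(πx/4) e^{-λ₁t}.
Decay rate: λ₁ = 2.28π²/4² ≈ 1.406.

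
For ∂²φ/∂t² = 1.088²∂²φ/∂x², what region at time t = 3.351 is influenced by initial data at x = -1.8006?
Domain of influence: [-5.446488, 1.845288]. Data at x = -1.8006 spreads outward at speed 1.088.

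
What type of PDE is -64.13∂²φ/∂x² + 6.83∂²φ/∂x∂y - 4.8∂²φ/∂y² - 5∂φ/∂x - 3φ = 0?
With A = -64.13, B = 6.83, C = -4.8, the discriminant is -1184.6471. This is an elliptic PDE.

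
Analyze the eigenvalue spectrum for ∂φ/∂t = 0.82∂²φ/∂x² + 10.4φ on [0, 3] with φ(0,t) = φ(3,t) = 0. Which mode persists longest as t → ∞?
Eigenvalues: λₙ = 0.82n²π²/3² - 10.4.
First three modes:
  n=1: λ₁ = 0.82π²/3² - 10.4 ≈ -9.501
  n=2: λ₂ = 3.28π²/3² - 10.4 ≈ -6.803
  n=3: λ₃ = 7.38π²/3² - 10.4 ≈ -2.307
Since 0.82π²/3² ≈ 0.899 < 10.4, λ₁ < 0.
The n=1 mode grows fastest (−λₙ is largest for n=1) → dominates.
Asymptotic: φ ~ c₁ sin(πx/3) e^{9.501t} (exponential growth at rate −λ₁ ≈ 9.501).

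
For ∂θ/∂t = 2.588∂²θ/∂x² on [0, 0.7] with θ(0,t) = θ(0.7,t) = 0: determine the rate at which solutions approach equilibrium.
Eigenvalues: λₙ = 2.588n²π²/0.7².
First three modes:
  n=1: λ₁ = 2.588π²/0.7² ≈ 52.128
  n=2: λ₂ = 10.352π²/0.7² ≈ 208.51 (4× faster decay)
  n=3: λ₃ = 23.292π²/0.7² ≈ 469.149 (9× faster decay)
As t → ∞, higher modes decay exponentially faster. The n=1 mode dominates: θ ~ c₁ sin(πx/0.7) e^{-λ₁t}.
Decay rate: λ₁ = 2.588π²/0.7² ≈ 52.128.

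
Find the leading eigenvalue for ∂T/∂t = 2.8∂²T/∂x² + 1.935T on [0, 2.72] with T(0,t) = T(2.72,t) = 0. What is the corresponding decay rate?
Eigenvalues: λₙ = 2.8n²π²/2.72² - 1.935.
First three modes:
  n=1: λ₁ = 2.8π²/2.72² - 1.935 ≈ 1.8
  n=2: λ₂ = 11.2π²/2.72² - 1.935 ≈ 13.006
  n=3: λ₃ = 25.2π²/2.72² - 1.935 ≈ 31.682
Since 2.8π²/2.72² ≈ 3.735 > 1.935, all λₙ > 0.
The n=1 mode decays slowest → dominates as t → ∞.
Asymptotic: T ~ c₁ sin(πx/2.72) e^{-λ₁t} with decay rate λ₁ ≈ 1.8.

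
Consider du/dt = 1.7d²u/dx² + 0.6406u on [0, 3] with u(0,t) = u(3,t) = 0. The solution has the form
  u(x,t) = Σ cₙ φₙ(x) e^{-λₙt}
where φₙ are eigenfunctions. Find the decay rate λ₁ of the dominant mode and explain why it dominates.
Eigenvalues: λₙ = 1.7n²π²/3² - 0.6406.
First three modes:
  n=1: λ₁ = 1.7π²/3² - 0.6406 ≈ 1.224
  n=2: λ₂ = 6.8π²/3² - 0.6406 ≈ 6.816
  n=3: λ₃ = 15.3π²/3² - 0.6406 ≈ 16.138
Since 1.7π²/3² ≈ 1.864 > 0.6406, all λₙ > 0.
The n=1 mode decays slowest → dominates as t → ∞.
Asymptotic: u ~ c₁ sin(πx/3) e^{-λ₁t} with decay rate λ₁ ≈ 1.224.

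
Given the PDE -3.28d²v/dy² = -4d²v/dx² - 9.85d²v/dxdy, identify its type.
Rewriting in standard form: 4d²v/dx² + 9.85d²v/dxdy - 3.28d²v/dy² = 0. The second-order coefficients are A = 4, B = 9.85, C = -3.28. Since B² - 4AC = 149.5025 > 0, this is a hyperbolic PDE.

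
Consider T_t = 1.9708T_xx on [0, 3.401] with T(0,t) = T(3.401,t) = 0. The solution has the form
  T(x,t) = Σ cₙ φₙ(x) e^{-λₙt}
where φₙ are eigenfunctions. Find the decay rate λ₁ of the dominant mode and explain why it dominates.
Eigenvalues: λₙ = 1.9708n²π²/3.401².
First three modes:
  n=1: λ₁ = 1.9708π²/3.401² ≈ 1.682
  n=2: λ₂ = 7.8832π²/3.401² ≈ 6.726 (4× faster decay)
  n=3: λ₃ = 17.7372π²/3.401² ≈ 15.135 (9× faster decay)
As t → ∞, higher modes decay exponentially faster. The n=1 mode dominates: T ~ c₁ sin(πx/3.401) e^{-λ₁t}.
Decay rate: λ₁ = 1.9708π²/3.401² ≈ 1.682.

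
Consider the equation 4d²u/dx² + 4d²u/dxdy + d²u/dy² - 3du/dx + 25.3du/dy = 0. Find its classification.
Parabolic. (A = 4, B = 4, C = 1 gives B² - 4AC = 0.)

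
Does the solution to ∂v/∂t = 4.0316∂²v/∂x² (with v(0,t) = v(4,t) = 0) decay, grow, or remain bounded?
v → 0. Heat diffuses out through both boundaries.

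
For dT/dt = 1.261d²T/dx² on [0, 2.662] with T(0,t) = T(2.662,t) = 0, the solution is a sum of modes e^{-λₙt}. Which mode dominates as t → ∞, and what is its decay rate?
Eigenvalues: λₙ = 1.261n²π²/2.662².
First three modes:
  n=1: λ₁ = 1.261π²/2.662² ≈ 1.756
  n=2: λ₂ = 5.044π²/2.662² ≈ 7.025 (4× faster decay)
  n=3: λ₃ = 11.349π²/2.662² ≈ 15.807 (9× faster decay)
As t → ∞, higher modes decay exponentially faster. The n=1 mode dominates: T ~ c₁ sin(πx/2.662) e^{-λ₁t}.
Decay rate: λ₁ = 1.261π²/2.662² ≈ 1.756.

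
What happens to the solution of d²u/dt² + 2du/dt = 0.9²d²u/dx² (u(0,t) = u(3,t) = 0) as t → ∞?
u → 0. Damping (γ=2) dissipates energy; oscillations decay exponentially.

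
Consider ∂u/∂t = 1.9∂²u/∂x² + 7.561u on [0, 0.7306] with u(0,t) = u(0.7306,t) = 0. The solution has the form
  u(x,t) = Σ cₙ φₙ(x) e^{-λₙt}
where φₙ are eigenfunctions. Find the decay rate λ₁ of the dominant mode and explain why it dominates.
Eigenvalues: λₙ = 1.9n²π²/0.7306² - 7.561.
First three modes:
  n=1: λ₁ = 1.9π²/0.7306² - 7.561 ≈ 27.57
  n=2: λ₂ = 7.6π²/0.7306² - 7.561 ≈ 132.964
  n=3: λ₃ = 17.1π²/0.7306² - 7.561 ≈ 308.621
Since 1.9π²/0.7306² ≈ 35.131 > 7.561, all λₙ > 0.
The n=1 mode decays slowest → dominates as t → ∞.
Asymptotic: u ~ c₁ sin(πx/0.7306) e^{-λ₁t} with decay rate λ₁ ≈ 27.57.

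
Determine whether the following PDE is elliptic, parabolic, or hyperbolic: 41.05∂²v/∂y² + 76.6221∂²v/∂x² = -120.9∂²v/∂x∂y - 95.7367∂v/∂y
Rewriting in standard form: 76.6221∂²v/∂x² + 120.9∂²v/∂x∂y + 41.05∂²v/∂y² + 95.7367∂v/∂y = 0. Coefficients: A = 76.6221, B = 120.9, C = 41.05. B² - 4AC = 2035.46118, which is positive, so the equation is hyperbolic.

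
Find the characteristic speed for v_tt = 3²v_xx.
Speed = 3. Information travels along characteristics x = x₀ ± 3t.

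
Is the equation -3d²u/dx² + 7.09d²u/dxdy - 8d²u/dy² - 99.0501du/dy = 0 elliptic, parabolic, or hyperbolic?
Computing B² - 4AC with A = -3, B = 7.09, C = -8: discriminant = -45.7319 (negative). Answer: elliptic.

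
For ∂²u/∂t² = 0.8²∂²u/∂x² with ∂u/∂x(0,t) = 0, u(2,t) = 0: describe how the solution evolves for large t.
u oscillates (no decay). Energy is conserved; the solution oscillates indefinitely as standing waves.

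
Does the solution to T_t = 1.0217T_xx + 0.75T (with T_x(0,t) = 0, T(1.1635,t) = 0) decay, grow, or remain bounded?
T → 0. Diffusion dominates reaction (r=0.75 < κπ²/(4L²)≈1.86); solution decays.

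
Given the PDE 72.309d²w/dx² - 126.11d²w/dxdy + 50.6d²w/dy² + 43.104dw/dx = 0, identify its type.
The second-order coefficients are A = 72.309, B = -126.11, C = 50.6. Since B² - 4AC = 1268.3905 > 0, this is a hyperbolic PDE.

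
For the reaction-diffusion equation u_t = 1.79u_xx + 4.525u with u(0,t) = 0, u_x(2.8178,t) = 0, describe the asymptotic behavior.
u grows unboundedly. Reaction dominates diffusion (r=4.525 > κπ²/(4L²)≈0.56); solution grows exponentially.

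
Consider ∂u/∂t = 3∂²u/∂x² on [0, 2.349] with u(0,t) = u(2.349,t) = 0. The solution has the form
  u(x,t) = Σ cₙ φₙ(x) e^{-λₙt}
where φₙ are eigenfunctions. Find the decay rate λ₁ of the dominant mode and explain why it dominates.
Eigenvalues: λₙ = 3n²π²/2.349².
First three modes:
  n=1: λ₁ = 3π²/2.349² ≈ 5.366
  n=2: λ₂ = 12π²/2.349² ≈ 21.464 (4× faster decay)
  n=3: λ₃ = 27π²/2.349² ≈ 48.294 (9× faster decay)
As t → ∞, higher modes decay exponentially faster. The n=1 mode dominates: u ~ c₁ sin(πx/2.349) e^{-λ₁t}.
Decay rate: λ₁ = 3π²/2.349² ≈ 5.366.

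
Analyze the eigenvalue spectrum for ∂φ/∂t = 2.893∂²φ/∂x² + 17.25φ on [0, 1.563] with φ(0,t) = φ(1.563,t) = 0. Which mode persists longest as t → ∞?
Eigenvalues: λₙ = 2.893n²π²/1.563² - 17.25.
First three modes:
  n=1: λ₁ = 2.893π²/1.563² - 17.25 ≈ -5.562
  n=2: λ₂ = 11.572π²/1.563² - 17.25 ≈ 29.501
  n=3: λ₃ = 26.037π²/1.563² - 17.25 ≈ 87.94
Since 2.893π²/1.563² ≈ 11.688 < 17.25, λ₁ < 0.
The n=1 mode grows fastest (−λₙ is largest for n=1) → dominates.
Asymptotic: φ ~ c₁ sin(πx/1.563) e^{5.562t} (exponential growth at rate −λ₁ ≈ 5.562).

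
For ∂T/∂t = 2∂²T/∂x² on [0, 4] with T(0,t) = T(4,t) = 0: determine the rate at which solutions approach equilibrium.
Eigenvalues: λₙ = 2n²π²/4².
First three modes:
  n=1: λ₁ = 2π²/4² ≈ 1.234
  n=2: λ₂ = 8π²/4² ≈ 4.935 (4× faster decay)
  n=3: λ₃ = 18π²/4² ≈ 11.103 (9× faster decay)
As t → ∞, higher modes decay exponentially faster. The n=1 mode dominates: T ~ c₁ sin(πx/4) e^{-λ₁t}.
Decay rate: λ₁ = 2π²/4² ≈ 1.234.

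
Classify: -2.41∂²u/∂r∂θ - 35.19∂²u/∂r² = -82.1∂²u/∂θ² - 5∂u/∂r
Rewriting in standard form: -35.19∂²u/∂r² - 2.41∂²u/∂r∂θ + 82.1∂²u/∂θ² + 5∂u/∂r = 0. Hyperbolic (discriminant = 11562.2041).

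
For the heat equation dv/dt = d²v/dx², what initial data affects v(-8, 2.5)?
The entire real line. The heat equation has infinite propagation speed: any initial disturbance instantly affects all points (though exponentially small far away).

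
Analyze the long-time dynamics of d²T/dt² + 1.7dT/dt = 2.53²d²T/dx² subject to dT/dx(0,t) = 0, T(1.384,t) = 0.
Long-time behavior: T → 0. Damping (γ=1.7) dissipates energy; oscillations decay exponentially.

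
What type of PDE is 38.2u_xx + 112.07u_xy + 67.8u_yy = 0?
With A = 38.2, B = 112.07, C = 67.8, the discriminant is 2199.8449. This is a hyperbolic PDE.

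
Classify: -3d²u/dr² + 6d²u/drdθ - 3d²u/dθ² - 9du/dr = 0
Parabolic (discriminant = 0).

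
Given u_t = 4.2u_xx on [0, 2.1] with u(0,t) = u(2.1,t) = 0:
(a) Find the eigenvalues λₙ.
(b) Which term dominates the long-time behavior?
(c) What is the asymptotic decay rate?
Eigenvalues: λₙ = 4.2n²π²/2.1².
First three modes:
  n=1: λ₁ = 4.2π²/2.1² ≈ 9.4
  n=2: λ₂ = 16.8π²/2.1² ≈ 37.598 (4× faster decay)
  n=3: λ₃ = 37.8π²/2.1² ≈ 84.597 (9× faster decay)
As t → ∞, higher modes decay exponentially faster. The n=1 mode dominates: u ~ c₁ sin(πx/2.1) e^{-λ₁t}.
Decay rate: λ₁ = 4.2π²/2.1² ≈ 9.4.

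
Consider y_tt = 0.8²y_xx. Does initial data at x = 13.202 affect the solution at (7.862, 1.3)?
No. The domain of dependence is [6.822, 8.902], and 13.202 is outside this interval.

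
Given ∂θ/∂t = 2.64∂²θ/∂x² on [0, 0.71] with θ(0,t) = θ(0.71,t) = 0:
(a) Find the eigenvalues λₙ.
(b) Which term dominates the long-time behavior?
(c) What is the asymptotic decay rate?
Eigenvalues: λₙ = 2.64n²π²/0.71².
First three modes:
  n=1: λ₁ = 2.64π²/0.71² ≈ 51.688
  n=2: λ₂ = 10.56π²/0.71² ≈ 206.751 (4× faster decay)
  n=3: λ₃ = 23.76π²/0.71² ≈ 465.189 (9× faster decay)
As t → ∞, higher modes decay exponentially faster. The n=1 mode dominates: θ ~ c₁ sin(πx/0.71) e^{-λ₁t}.
Decay rate: λ₁ = 2.64π²/0.71² ≈ 51.688.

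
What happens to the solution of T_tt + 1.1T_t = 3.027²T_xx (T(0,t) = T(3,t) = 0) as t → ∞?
T → 0. Damping (γ=1.1) dissipates energy; oscillations decay exponentially.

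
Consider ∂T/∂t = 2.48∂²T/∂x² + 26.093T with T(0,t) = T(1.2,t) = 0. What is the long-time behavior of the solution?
As t → ∞, T grows unboundedly. Reaction dominates diffusion (r=26.093 > κπ²/L²≈17); solution grows exponentially.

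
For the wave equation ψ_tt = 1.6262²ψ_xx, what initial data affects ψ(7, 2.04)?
Domain of dependence: [3.682552, 10.317448]. Signals travel at speed 1.6262, so data within |x - 7| ≤ 1.6262·2.04 = 3.317448 can reach the point.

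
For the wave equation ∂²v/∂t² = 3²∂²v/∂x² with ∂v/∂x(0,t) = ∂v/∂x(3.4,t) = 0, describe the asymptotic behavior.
v oscillates about a mean that drifts linearly in t (generically unbounded; no decay). There is no damping, so the nonconstant modes persist as standing waves (energy conserved, no decay). But with Neumann conditions at both ends the constant mode has eigenvalue 0: the spatial mean M(t) of v satisfies M'' = 0, so M(t) = M(0) + M'(0)·t. Unless the initial velocity has zero mean (∫v_t(x,0)dx = 0), the solution grows linearly in t (unbounded, though not exponentially); if it does have zero mean, the solution stays bounded and simply oscillates.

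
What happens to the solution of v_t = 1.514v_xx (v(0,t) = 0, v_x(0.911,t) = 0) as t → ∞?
v → 0. Heat escapes through the Dirichlet boundary.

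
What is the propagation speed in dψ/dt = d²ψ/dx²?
Infinite. The heat equation is parabolic, not hyperbolic, so disturbances propagate instantly.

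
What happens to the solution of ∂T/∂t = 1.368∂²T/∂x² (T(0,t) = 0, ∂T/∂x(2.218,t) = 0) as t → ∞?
T → 0. Heat escapes through the Dirichlet boundary.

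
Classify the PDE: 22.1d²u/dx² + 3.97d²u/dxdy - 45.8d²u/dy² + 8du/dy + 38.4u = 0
A = 22.1, B = 3.97, C = -45.8. Discriminant B² - 4AC = 4064.4809. Since 4064.4809 > 0, hyperbolic.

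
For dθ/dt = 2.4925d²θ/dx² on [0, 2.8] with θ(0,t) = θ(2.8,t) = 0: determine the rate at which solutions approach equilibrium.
Eigenvalues: λₙ = 2.4925n²π²/2.8².
First three modes:
  n=1: λ₁ = 2.4925π²/2.8² ≈ 3.138
  n=2: λ₂ = 9.97π²/2.8² ≈ 12.551 (4× faster decay)
  n=3: λ₃ = 22.4325π²/2.8² ≈ 28.24 (9× faster decay)
As t → ∞, higher modes decay exponentially faster. The n=1 mode dominates: θ ~ c₁ sin(πx/2.8) e^{-λ₁t}.
Decay rate: λ₁ = 2.4925π²/2.8² ≈ 3.138.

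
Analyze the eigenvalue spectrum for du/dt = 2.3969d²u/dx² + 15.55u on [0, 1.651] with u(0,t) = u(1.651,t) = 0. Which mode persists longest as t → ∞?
Eigenvalues: λₙ = 2.3969n²π²/1.651² - 15.55.
First three modes:
  n=1: λ₁ = 2.3969π²/1.651² - 15.55 ≈ -6.871
  n=2: λ₂ = 9.5876π²/1.651² - 15.55 ≈ 19.165
  n=3: λ₃ = 21.5721π²/1.651² - 15.55 ≈ 62.558
Since 2.3969π²/1.651² ≈ 8.679 < 15.55, λ₁ < 0.
The n=1 mode grows fastest (−λₙ is largest for n=1) → dominates.
Asymptotic: u ~ c₁ sin(πx/1.651) e^{6.871t} (exponential growth at rate −λ₁ ≈ 6.871).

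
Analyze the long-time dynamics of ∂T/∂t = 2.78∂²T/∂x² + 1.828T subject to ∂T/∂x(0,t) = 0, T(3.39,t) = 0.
Long-time behavior: T grows unboundedly. Reaction dominates diffusion (r=1.828 > κπ²/(4L²)≈0.6); solution grows exponentially.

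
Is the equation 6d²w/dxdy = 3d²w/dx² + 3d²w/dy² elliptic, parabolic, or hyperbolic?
Rewriting in standard form: -3d²w/dx² + 6d²w/dxdy - 3d²w/dy² = 0. Computing B² - 4AC with A = -3, B = 6, C = -3: discriminant = 0 (zero). Answer: parabolic.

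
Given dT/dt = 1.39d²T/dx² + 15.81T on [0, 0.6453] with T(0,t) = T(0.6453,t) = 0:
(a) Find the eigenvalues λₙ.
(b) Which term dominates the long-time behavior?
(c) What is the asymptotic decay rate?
Eigenvalues: λₙ = 1.39n²π²/0.6453² - 15.81.
First three modes:
  n=1: λ₁ = 1.39π²/0.6453² - 15.81 ≈ 17.135
  n=2: λ₂ = 5.56π²/0.6453² - 15.81 ≈ 115.971
  n=3: λ₃ = 12.51π²/0.6453² - 15.81 ≈ 280.696
Since 1.39π²/0.6453² ≈ 32.945 > 15.81, all λₙ > 0.
The n=1 mode decays slowest → dominates as t → ∞.
Asymptotic: T ~ c₁ sin(πx/0.6453) e^{-λ₁t} with decay rate λ₁ ≈ 17.135.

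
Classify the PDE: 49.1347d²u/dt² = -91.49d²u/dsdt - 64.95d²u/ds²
Rewriting in standard form: 64.95d²u/ds² + 91.49d²u/dsdt + 49.1347d²u/dt² = 0. A = 64.95, B = 91.49, C = 49.1347. Discriminant B² - 4AC = -4394.77496. Since -4394.77496 < 0, elliptic.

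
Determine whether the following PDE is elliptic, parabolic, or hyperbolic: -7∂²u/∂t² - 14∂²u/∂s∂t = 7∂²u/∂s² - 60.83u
Rewriting in standard form: -7∂²u/∂s² - 14∂²u/∂s∂t - 7∂²u/∂t² + 60.83u = 0. Coefficients: A = -7, B = -14, C = -7. B² - 4AC = 0, which is zero, so the equation is parabolic.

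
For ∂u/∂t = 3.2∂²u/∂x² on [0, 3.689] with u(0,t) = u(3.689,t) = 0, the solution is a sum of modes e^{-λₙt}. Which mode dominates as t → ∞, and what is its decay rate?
Eigenvalues: λₙ = 3.2n²π²/3.689².
First three modes:
  n=1: λ₁ = 3.2π²/3.689² ≈ 2.321
  n=2: λ₂ = 12.8π²/3.689² ≈ 9.283 (4× faster decay)
  n=3: λ₃ = 28.8π²/3.689² ≈ 20.887 (9× faster decay)
As t → ∞, higher modes decay exponentially faster. The n=1 mode dominates: u ~ c₁ sin(πx/3.689) e^{-λ₁t}.
Decay rate: λ₁ = 3.2π²/3.689² ≈ 2.321.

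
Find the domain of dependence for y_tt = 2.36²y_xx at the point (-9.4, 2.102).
Domain of dependence: [-14.36072, -4.43928]. Signals travel at speed 2.36, so data within |x - -9.4| ≤ 2.36·2.102 = 4.96072 can reach the point.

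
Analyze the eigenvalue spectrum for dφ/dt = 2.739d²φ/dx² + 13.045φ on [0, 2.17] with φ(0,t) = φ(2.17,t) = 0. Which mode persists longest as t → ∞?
Eigenvalues: λₙ = 2.739n²π²/2.17² - 13.045.
First three modes:
  n=1: λ₁ = 2.739π²/2.17² - 13.045 ≈ -7.304
  n=2: λ₂ = 10.956π²/2.17² - 13.045 ≈ 9.918
  n=3: λ₃ = 24.651π²/2.17² - 13.045 ≈ 38.622
Since 2.739π²/2.17² ≈ 5.741 < 13.045, λ₁ < 0.
The n=1 mode grows fastest (−λₙ is largest for n=1) → dominates.
Asymptotic: φ ~ c₁ sin(πx/2.17) e^{7.304t} (exponential growth at rate −λ₁ ≈ 7.304).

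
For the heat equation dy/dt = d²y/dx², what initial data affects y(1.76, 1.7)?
The entire real line. The heat equation has infinite propagation speed: any initial disturbance instantly affects all points (though exponentially small far away).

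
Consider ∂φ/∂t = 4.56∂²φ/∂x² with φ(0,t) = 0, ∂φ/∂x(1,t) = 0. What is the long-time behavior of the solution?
As t → ∞, φ → 0. Heat escapes through the Dirichlet boundary.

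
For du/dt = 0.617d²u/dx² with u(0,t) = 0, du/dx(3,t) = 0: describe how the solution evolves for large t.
u → 0. Heat escapes through the Dirichlet boundary.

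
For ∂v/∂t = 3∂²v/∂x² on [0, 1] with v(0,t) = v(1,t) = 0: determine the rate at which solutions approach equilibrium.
Eigenvalues: λₙ = 3n²π².
First three modes:
  n=1: λ₁ = 3π² ≈ 29.609
  n=2: λ₂ = 12π² ≈ 118.435 (4× faster decay)
  n=3: λ₃ = 27π² ≈ 266.479 (9× faster decay)
As t → ∞, higher modes decay exponentially faster. The n=1 mode dominates: v ~ c₁ sin(πx) e^{-λ₁t}.
Decay rate: λ₁ = 3π² ≈ 29.609.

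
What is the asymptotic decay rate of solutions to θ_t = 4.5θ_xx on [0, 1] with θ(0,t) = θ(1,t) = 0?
Eigenvalues: λₙ = 4.5n²π².
First three modes:
  n=1: λ₁ = 4.5π² ≈ 44.413
  n=2: λ₂ = 18π² ≈ 177.653 (4× faster decay)
  n=3: λ₃ = 40.5π² ≈ 399.719 (9× faster decay)
As t → ∞, higher modes decay exponentially faster. The n=1 mode dominates: θ ~ c₁ sin(πx) e^{-λ₁t}.
Decay rate: λ₁ = 4.5π² ≈ 44.413.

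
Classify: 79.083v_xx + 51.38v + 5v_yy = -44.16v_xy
Rewriting in standard form: 79.083v_xx + 44.16v_xy + 5v_yy + 51.38v = 0. Hyperbolic (discriminant = 368.4456).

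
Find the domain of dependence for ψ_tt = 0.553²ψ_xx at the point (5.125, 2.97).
Domain of dependence: [3.48259, 6.76741]. Signals travel at speed 0.553, so data within |x - 5.125| ≤ 0.553·2.97 = 1.64241 can reach the point.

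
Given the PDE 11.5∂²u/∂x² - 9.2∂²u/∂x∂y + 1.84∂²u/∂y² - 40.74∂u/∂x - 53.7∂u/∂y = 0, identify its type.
The second-order coefficients are A = 11.5, B = -9.2, C = 1.84. Since B² - 4AC = 0 = 0, this is a parabolic PDE.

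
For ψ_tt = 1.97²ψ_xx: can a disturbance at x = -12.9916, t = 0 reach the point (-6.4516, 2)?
No. The domain of dependence is [-10.3916, -2.5116], and -12.9916 is outside this interval.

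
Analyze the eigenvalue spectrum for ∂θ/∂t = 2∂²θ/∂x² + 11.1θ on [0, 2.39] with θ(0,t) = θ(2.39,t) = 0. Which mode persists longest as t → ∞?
Eigenvalues: λₙ = 2n²π²/2.39² - 11.1.
First three modes:
  n=1: λ₁ = 2π²/2.39² - 11.1 ≈ -7.644
  n=2: λ₂ = 8π²/2.39² - 11.1 ≈ 2.723
  n=3: λ₃ = 18π²/2.39² - 11.1 ≈ 20.001
Since 2π²/2.39² ≈ 3.456 < 11.1, λ₁ < 0.
The n=1 mode grows fastest (−λₙ is largest for n=1) → dominates.
Asymptotic: θ ~ c₁ sin(πx/2.39) e^{7.644t} (exponential growth at rate −λ₁ ≈ 7.644).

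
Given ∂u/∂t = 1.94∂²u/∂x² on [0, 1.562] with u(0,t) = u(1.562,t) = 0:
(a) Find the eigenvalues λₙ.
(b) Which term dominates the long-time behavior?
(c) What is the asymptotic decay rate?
Eigenvalues: λₙ = 1.94n²π²/1.562².
First three modes:
  n=1: λ₁ = 1.94π²/1.562² ≈ 7.848
  n=2: λ₂ = 7.76π²/1.562² ≈ 31.391 (4× faster decay)
  n=3: λ₃ = 17.46π²/1.562² ≈ 70.629 (9× faster decay)
As t → ∞, higher modes decay exponentially faster. The n=1 mode dominates: u ~ c₁ sin(πx/1.562) e^{-λ₁t}.
Decay rate: λ₁ = 1.94π²/1.562² ≈ 7.848.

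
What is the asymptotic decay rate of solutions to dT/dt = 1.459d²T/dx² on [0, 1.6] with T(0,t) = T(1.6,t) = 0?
Eigenvalues: λₙ = 1.459n²π²/1.6².
First three modes:
  n=1: λ₁ = 1.459π²/1.6² ≈ 5.625
  n=2: λ₂ = 5.836π²/1.6² ≈ 22.5 (4× faster decay)
  n=3: λ₃ = 13.131π²/1.6² ≈ 50.624 (9× faster decay)
As t → ∞, higher modes decay exponentially faster. The n=1 mode dominates: T ~ c₁ sin(πx/1.6) e^{-λ₁t}.
Decay rate: λ₁ = 1.459π²/1.6² ≈ 5.625.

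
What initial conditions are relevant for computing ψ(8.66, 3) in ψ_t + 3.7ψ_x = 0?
A single point: x = -2.44. The characteristic through (8.66, 3) is x - 3.7t = const, so x = 8.66 - 3.7·3 = -2.44.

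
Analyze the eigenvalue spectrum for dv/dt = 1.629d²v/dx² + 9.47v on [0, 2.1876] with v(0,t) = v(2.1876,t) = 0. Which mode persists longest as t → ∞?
Eigenvalues: λₙ = 1.629n²π²/2.1876² - 9.47.
First three modes:
  n=1: λ₁ = 1.629π²/2.1876² - 9.47 ≈ -6.11
  n=2: λ₂ = 6.516π²/2.1876² - 9.47 ≈ 3.968
  n=3: λ₃ = 14.661π²/2.1876² - 9.47 ≈ 20.766
Since 1.629π²/2.1876² ≈ 3.36 < 9.47, λ₁ < 0.
The n=1 mode grows fastest (−λₙ is largest for n=1) → dominates.
Asymptotic: v ~ c₁ sin(πx/2.1876) e^{6.11t} (exponential growth at rate −λ₁ ≈ 6.11).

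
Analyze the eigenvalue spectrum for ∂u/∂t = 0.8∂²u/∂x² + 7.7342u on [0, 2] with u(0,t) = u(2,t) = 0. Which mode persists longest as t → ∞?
Eigenvalues: λₙ = 0.8n²π²/2² - 7.7342.
First three modes:
  n=1: λ₁ = 0.8π²/2² - 7.7342 ≈ -5.76
  n=2: λ₂ = 3.2π²/2² - 7.7342 ≈ 0.161
  n=3: λ₃ = 7.2π²/2² - 7.7342 ≈ 10.031
Since 0.8π²/2² ≈ 1.974 < 7.7342, λ₁ < 0.
The n=1 mode grows fastest (−λₙ is largest for n=1) → dominates.
Asymptotic: u ~ c₁ sin(πx/2) e^{5.76t} (exponential growth at rate −λ₁ ≈ 5.76).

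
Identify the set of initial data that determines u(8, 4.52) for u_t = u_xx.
The entire real line. The heat equation has infinite propagation speed: any initial disturbance instantly affects all points (though exponentially small far away).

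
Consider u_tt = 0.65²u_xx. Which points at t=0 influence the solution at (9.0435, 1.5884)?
Domain of dependence: [8.01104, 10.07596]. Signals travel at speed 0.65, so data within |x - 9.0435| ≤ 0.65·1.5884 = 1.03246 can reach the point.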